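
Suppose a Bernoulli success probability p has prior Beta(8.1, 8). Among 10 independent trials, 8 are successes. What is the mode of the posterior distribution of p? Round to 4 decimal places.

Prior: Beta(8.1, 8).
Data: 8 successes in 10 trials. The binomial likelihood contributes p^8(1−p)^2, so the posterior is Beta(8.1+8, 8+2) = Beta(16.1, 10).
For Beta(a, b) with a, b > 1 the mode is (a−1)/(a+b−2) = 15.1/24.1 ≈ 0.6266.

p̂_MAP = 0.6266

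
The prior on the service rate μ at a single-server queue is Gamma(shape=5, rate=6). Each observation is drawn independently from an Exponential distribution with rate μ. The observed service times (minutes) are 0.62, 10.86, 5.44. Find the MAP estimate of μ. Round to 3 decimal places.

The Exponential(rate=μ) likelihood is ∝ μ^n e^(−μΣtᵢ). Here n = 3 and Σtᵢ = 0.62 + 10.86 + 5.44 = 16.92.
Posterior ∝ μ^4e^(−6μ) · μ^3e^(−16.92μ) = μ^7e^(−22.92μ), i.e. Gamma(8, 22.92).
Mode = (a−1)/b = 7/22.92 ≈ 0.305.

μ̂_MAP = 0.305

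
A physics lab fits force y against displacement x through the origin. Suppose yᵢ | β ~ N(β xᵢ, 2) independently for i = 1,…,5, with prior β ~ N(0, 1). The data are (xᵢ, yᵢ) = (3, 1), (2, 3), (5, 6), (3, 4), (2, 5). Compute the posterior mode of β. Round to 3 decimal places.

β̂_MAP = 1.151

log p(β | y) = −Σ(yᵢ − βxᵢ)²/(2·2) − β²/(2·1) + const.
Setting the derivative to zero: Σxᵢ(yᵢ − βxᵢ)/2 − β/1 = 0, so β = Σxᵢyᵢ / (Σxᵢ² + σ²/τ²).
Σxᵢyᵢ = 3·1 + 2·3 + 5·6 + 3·4 + 2·5 = 61; Σxᵢ² = 51; σ²/τ² = 2.
β̂_MAP = 61 / (51 + 2) = 61/53 ≈ 1.151.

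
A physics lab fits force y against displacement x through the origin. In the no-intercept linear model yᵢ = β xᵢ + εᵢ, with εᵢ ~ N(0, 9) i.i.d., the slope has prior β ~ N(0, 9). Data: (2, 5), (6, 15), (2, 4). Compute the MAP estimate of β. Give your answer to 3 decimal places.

log p(β | y) = −Σ(yᵢ − βxᵢ)²/(2·9) − β²/(2·9) + const.
Setting the derivative to zero: Σxᵢ(yᵢ − βxᵢ)/9 − β/9 = 0, so β = Σxᵢyᵢ / (Σxᵢ² + σ²/τ²).
Σxᵢyᵢ = 2·5 + 6·15 + 2·4 = 108; Σxᵢ² = 44; σ²/τ² = 1.
β̂_MAP = 108 / (44 + 1) = 108/45 ≈ 2.400.

β̂_MAP = 2.400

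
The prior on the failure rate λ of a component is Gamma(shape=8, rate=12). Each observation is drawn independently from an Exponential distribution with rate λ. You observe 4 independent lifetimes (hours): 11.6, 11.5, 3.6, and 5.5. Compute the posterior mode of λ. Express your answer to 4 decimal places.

The Exponential(rate=λ) likelihood is ∝ λ^n e^(−λΣtᵢ). Here n = 4 and Σtᵢ = 11.6 + 11.5 + 3.6 + 5.5 = 32.2.
Posterior ∝ λ^7e^(−12λ) · λ^4e^(−32.2λ) = λ^11e^(−44.2λ), i.e. Gamma(12, 44.2).
Mode = (a−1)/b = 11/44.2 ≈ 0.2489.

λ̂_MAP = 0.2489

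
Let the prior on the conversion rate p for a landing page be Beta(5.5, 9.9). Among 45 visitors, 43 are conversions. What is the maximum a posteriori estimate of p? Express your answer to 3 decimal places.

Prior: Beta(5.5, 9.9).
Data: 43 successes in 45 trials. The binomial likelihood contributes p^43(1−p)^2, so the posterior is Beta(5.5+43, 9.9+2) = Beta(48.5, 11.9).
For Beta(a, b) with a, b > 1 the mode is (a−1)/(a+b−2) = 47.5/58.4 ≈ 0.813.

p̂_MAP = 0.813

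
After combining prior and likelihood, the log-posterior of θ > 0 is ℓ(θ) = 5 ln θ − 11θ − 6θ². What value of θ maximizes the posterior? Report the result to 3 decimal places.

ℓ'(θ) = 5/θ − 11 − 12θ. Setting this to zero and multiplying by θ: 12θ² + 11θ − 5 = 0.
θ = (−11 + √(11² + 4·12·5)) / (2·12) = (−11 + √361) / 24 = (−11 + 19)/24 = 1/3.
ℓ''(θ) = −5/θ² − 12 < 0, confirming a maximum.

θ̂_MAP = 0.333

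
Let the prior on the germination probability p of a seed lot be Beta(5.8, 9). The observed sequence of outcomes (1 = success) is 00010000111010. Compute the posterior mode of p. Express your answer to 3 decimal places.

Prior: Beta(5.8, 9).
Data: 5 successes in 14 trials (from the sequence). The binomial likelihood contributes p^5(1−p)^9, so the posterior is Beta(5.8+5, 9+9) = Beta(10.8, 18).
For Beta(a, b) with a, b > 1 the mode is (a−1)/(a+b−2) = 9.8/26.8 ≈ 0.366.

p̂_MAP = 0.366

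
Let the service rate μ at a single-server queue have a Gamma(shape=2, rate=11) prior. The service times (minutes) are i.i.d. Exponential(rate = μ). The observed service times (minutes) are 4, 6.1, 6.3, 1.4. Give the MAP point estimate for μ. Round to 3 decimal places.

The Exponential(rate=μ) likelihood is ∝ μ^n e^(−μΣtᵢ). Here n = 4 and Σtᵢ = 4 + 6.1 + 6.3 + 1.4 = 17.8.
Posterior ∝ μe^(−11μ) · μ^4e^(−17.8μ) = μ^5e^(−28.8μ), i.e. Gamma(6, 28.8).
Mode = (a−1)/b = 5/28.8 ≈ 0.174.

μ̂_MAP = 0.174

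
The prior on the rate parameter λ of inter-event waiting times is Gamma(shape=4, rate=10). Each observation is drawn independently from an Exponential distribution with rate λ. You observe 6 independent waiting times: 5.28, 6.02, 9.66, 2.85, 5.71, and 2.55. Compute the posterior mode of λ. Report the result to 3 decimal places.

λ̂_MAP = 0.214

The Exponential(rate=λ) likelihood is ∝ λ^n e^(−λΣtᵢ). Here n = 6 and Σtᵢ = 5.28 + 6.02 + 9.66 + 2.85 + 5.71 + 2.55 = 32.07.
Posterior ∝ λ^3e^(−10λ) · λ^6e^(−32.07λ) = λ^9e^(−42.07λ), i.e. Gamma(10, 42.07).
Mode = (a−1)/b = 9/42.07 ≈ 0.214.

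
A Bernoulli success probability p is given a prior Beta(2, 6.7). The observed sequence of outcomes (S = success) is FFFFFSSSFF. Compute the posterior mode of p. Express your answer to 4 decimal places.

Prior: Beta(2, 6.7).
Data: 3 successes in 10 trials (from the sequence). The binomial likelihood contributes p^3(1−p)^7, so the posterior is Beta(2+3, 6.7+7) = Beta(5, 13.7).
For Beta(a, b) with a, b > 1 the mode is (a−1)/(a+b−2) = 4/16.7 ≈ 0.2395.

p̂_MAP = 0.2395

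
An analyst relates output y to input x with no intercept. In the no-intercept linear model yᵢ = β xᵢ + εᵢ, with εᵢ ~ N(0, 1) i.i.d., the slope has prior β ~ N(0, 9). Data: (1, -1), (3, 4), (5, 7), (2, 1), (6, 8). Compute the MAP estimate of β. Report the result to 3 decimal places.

β̂_MAP = 1.278

log p(β | y) = −Σ(yᵢ − βxᵢ)²/(2·1) − β²/(2·9) + const.
Setting the derivative to zero: Σxᵢ(yᵢ − βxᵢ)/1 − β/9 = 0, so β = Σxᵢyᵢ / (Σxᵢ² + σ²/τ²).
Σxᵢyᵢ = 1·(-1) + 3·4 + 5·7 + 2·1 + 6·8 = 96; Σxᵢ² = 75; σ²/τ² = 1/9.
β̂_MAP = 96 / (75 + 1/9) = 96/(676/9) = 216/169 ≈ 1.278.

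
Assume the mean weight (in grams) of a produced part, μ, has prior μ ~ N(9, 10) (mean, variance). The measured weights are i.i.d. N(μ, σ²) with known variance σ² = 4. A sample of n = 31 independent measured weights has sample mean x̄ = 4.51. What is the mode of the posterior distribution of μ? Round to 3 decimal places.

μ̂_MAP = 4.567

n = 31, x̄ = 4.51.
For a Normal prior and Normal likelihood with known variance, the posterior is Normal; its mode equals its mean, the precision-weighted average.
Prior precision 1/σ₀² = 1/10 = 0.1; data precision n/σ² = 31/4 = 7.75.
μ̂ = (0.1·9 + 7.75·4.51) / (0.1 + 7.75) = 35.8525/7.85 = 14341/3140 ≈ 4.567.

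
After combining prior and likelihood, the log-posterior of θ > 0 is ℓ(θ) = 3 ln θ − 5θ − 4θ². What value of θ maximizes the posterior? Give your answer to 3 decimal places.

ℓ'(θ) = 3/θ − 5 − 8θ. Setting this to zero and multiplying by θ: 8θ² + 5θ − 3 = 0.
θ = (−5 + √(5² + 4·8·3)) / (2·8) = (−5 + √121) / 16 = (−5 + 11)/16 = 3/8.
ℓ''(θ) = −3/θ² − 8 < 0, confirming a maximum.

θ̂_MAP = 0.375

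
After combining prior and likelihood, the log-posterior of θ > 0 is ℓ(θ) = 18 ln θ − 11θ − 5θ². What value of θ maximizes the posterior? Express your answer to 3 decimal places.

θ̂_MAP = 0.900

ℓ'(θ) = 18/θ − 11 − 10θ. Setting this to zero and multiplying by θ: 10θ² + 11θ − 18 = 0.
θ = (−11 + √(11² + 4·10·18)) / (2·10) = (−11 + √841) / 20 = (−11 + 29)/20 = 9/10.
ℓ''(θ) = −18/θ² − 10 < 0, confirming a maximum.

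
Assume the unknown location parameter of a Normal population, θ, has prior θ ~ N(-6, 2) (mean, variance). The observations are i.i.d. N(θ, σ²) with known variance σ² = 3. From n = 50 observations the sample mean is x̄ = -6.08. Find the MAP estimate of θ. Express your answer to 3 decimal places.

n = 50, x̄ = -6.08.
For a Normal prior and Normal likelihood with known variance, the posterior is Normal; its mode equals its mean, the precision-weighted average.
Prior precision 1/σ₀² = 1/2 = 0.5; data precision n/σ² = 50/3.
θ̂ = (0.5·(-6) + (50/3)·(-6.08)) / (0.5 + 50/3) = (-313/3)/(103/6) = -626/103 ≈ -6.078.

θ̂_MAP = -6.078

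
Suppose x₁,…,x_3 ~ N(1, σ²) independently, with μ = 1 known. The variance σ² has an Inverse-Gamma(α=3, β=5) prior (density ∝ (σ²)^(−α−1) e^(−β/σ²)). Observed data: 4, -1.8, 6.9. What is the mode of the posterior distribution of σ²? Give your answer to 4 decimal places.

σ̂²_MAP = 5.6045

Sum of squared deviations about the known mean: SS = (4−1)² + (-1.8−1)² + (6.9−1)² = 51.65.
The Normal likelihood contributes (σ²)^(−n/2) exp(−SS/(2σ²)), so the posterior is Inverse-Gamma(α + n/2, β + SS/2) = Inverse-Gamma(4.5, 30.825).
The mode of Inverse-Gamma(a, b) is b/(a+1) = 30.825/5.5 ≈ 5.6045.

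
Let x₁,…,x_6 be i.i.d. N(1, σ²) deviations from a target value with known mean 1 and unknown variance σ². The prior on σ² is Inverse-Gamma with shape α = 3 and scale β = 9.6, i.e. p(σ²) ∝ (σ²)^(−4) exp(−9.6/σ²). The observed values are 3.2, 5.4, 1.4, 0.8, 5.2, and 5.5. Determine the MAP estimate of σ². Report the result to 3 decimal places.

σ̂²_MAP = 5.821

Sum of squared deviations about the known mean: SS = (3.2−1)² + (5.4−1)² + (1.4−1)² + (0.8−1)² + (5.2−1)² + (5.5−1)² = 62.29.
The Normal likelihood contributes (σ²)^(−n/2) exp(−SS/(2σ²)), so the posterior is Inverse-Gamma(α + n/2, β + SS/2) = Inverse-Gamma(6, 40.745).
The mode of Inverse-Gamma(a, b) is b/(a+1) = 40.745/7 ≈ 5.821.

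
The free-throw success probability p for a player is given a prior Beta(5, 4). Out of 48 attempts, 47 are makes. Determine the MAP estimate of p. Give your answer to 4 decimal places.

Prior: Beta(5, 4).
Data: 47 successes in 48 trials. The binomial likelihood contributes p^47(1−p)^1, so the posterior is Beta(5+47, 4+1) = Beta(52, 5).
For Beta(a, b) with a, b > 1 the mode is (a−1)/(a+b−2) = 51/55 ≈ 0.9273.

p̂_MAP = 0.9273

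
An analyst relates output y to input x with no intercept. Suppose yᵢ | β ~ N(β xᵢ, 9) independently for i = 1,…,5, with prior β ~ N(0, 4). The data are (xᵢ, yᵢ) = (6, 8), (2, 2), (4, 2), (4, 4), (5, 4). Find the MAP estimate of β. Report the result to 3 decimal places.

log p(β | y) = −Σ(yᵢ − βxᵢ)²/(2·9) − β²/(2·4) + const.
Setting the derivative to zero: Σxᵢ(yᵢ − βxᵢ)/9 − β/4 = 0, so β = Σxᵢyᵢ / (Σxᵢ² + σ²/τ²).
Σxᵢyᵢ = 6·8 + 2·2 + 4·2 + 4·4 + 5·4 = 96; Σxᵢ² = 97; σ²/τ² = 2.25.
β̂_MAP = 96 / (97 + 2.25) = 96/99.25 ≈ 0.967.

β̂_MAP = 0.967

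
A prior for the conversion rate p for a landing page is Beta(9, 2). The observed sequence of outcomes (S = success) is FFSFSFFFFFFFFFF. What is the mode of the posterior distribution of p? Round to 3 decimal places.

Prior: Beta(9, 2).
Data: 2 successes in 15 trials (from the sequence). The binomial likelihood contributes p^2(1−p)^13, so the posterior is Beta(9+2, 2+13) = Beta(11, 15).
For Beta(a, b) with a, b > 1 the mode is (a−1)/(a+b−2) = 10/24 ≈ 0.417.

p̂_MAP = 0.417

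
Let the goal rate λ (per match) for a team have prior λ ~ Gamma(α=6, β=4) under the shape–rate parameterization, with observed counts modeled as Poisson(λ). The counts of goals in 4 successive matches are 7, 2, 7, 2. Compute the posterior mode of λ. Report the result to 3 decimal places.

λ̂_MAP = 2.875

Σxᵢ = 7+2+7+2 = 18, with n = 4.
Posterior ∝ λ^5e^(−4λ) · λ^18e^(−4λ) = λ^23e^(−8λ), i.e. Gamma(shape=24, rate=8).
The mode of a Gamma(a, b) with a ≥ 1 (shape–rate) is (a−1)/b = 23/8 ≈ 2.875.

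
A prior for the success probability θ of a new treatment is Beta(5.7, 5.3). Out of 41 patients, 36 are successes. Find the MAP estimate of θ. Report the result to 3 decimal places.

Prior: Beta(5.7, 5.3).
Data: 36 successes in 41 trials. The binomial likelihood contributes θ^36(1−θ)^5, so the posterior is Beta(5.7+36, 5.3+5) = Beta(41.7, 10.3).
For Beta(a, b) with a, b > 1 the mode is (a−1)/(a+b−2) = 40.7/50 ≈ 0.814.

θ̂_MAP = 0.814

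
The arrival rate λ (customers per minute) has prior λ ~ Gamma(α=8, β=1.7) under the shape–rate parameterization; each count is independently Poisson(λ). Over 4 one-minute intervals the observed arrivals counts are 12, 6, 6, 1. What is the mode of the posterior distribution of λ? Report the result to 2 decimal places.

λ̂_MAP = 5.61

Σxᵢ = 12+6+6+1 = 25, with n = 4.
Posterior ∝ λ^7e^(−1.7λ) · λ^25e^(−4λ) = λ^32e^(−5.7λ), i.e. Gamma(shape=33, rate=5.7).
The mode of a Gamma(a, b) with a ≥ 1 (shape–rate) is (a−1)/b = 32/5.7 ≈ 5.61.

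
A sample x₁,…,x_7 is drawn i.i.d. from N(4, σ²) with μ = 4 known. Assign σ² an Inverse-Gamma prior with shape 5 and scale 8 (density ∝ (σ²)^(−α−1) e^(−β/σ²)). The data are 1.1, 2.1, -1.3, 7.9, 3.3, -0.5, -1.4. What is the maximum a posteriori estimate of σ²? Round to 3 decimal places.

σ̂²_MAP = 6.380

Sum of squared deviations about the known mean: SS = (1.1−4)² + (2.1−4)² + (-1.3−4)² + (7.9−4)² + (3.3−4)² + (-0.5−4)² + (-1.4−4)² = 105.22.
The Normal likelihood contributes (σ²)^(−n/2) exp(−SS/(2σ²)), so the posterior is Inverse-Gamma(α + n/2, β + SS/2) = Inverse-Gamma(8.5, 60.61).
The mode of Inverse-Gamma(a, b) is b/(a+1) = 60.61/9.5 ≈ 6.380.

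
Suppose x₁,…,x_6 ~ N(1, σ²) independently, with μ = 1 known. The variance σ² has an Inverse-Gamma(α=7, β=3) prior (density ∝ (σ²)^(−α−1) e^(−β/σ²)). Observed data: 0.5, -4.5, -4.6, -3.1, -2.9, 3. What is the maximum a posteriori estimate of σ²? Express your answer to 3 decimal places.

Sum of squared deviations about the known mean: SS = (0.5−1)² + (-4.5−1)² + (-4.6−1)² + (-3.1−1)² + (-2.9−1)² + (3−1)² = 97.88.
The Normal likelihood contributes (σ²)^(−n/2) exp(−SS/(2σ²)), so the posterior is Inverse-Gamma(α + n/2, β + SS/2) = Inverse-Gamma(10, 51.94).
The mode of Inverse-Gamma(a, b) is b/(a+1) = 51.94/11 ≈ 4.722.

σ̂²_MAP = 4.722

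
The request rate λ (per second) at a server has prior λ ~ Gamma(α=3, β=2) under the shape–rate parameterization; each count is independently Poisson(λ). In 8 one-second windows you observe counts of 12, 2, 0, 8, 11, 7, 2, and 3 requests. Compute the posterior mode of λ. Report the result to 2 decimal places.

λ̂_MAP = 4.70

Σxᵢ = 12+2+0+8+11+7+2+3 = 45, with n = 8.
Posterior ∝ λ^2e^(−2λ) · λ^45e^(−8λ) = λ^47e^(−10λ), i.e. Gamma(shape=48, rate=10).
The mode of a Gamma(a, b) with a ≥ 1 (shape–rate) is (a−1)/b = 47/10 ≈ 4.70.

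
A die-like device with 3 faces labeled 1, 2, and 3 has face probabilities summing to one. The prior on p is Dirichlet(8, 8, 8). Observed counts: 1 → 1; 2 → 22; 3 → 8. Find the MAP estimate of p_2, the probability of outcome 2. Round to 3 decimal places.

MAP estimate: 0.558

The posterior is Dirichlet(αᵢ + nᵢ) = Dirichlet(9, 30, 16).
For a Dirichlet(a₁,…,a_K) with all aᵢ > 1, the mode has j-th component (aⱼ − 1)/(Σaᵢ − K).
Here Σaᵢ = 55 and K = 3, so p_2 = (30 − 1)/(55 − 3) = 29/52 ≈ 0.558.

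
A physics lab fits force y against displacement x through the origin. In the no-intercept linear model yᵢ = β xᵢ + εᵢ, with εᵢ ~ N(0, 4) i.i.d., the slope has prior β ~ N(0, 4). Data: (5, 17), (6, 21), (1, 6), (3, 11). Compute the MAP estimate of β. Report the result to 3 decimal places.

β̂_MAP = 3.472

log p(β | y) = −Σ(yᵢ − βxᵢ)²/(2·4) − β²/(2·4) + const.
Setting the derivative to zero: Σxᵢ(yᵢ − βxᵢ)/4 − β/4 = 0, so β = Σxᵢyᵢ / (Σxᵢ² + σ²/τ²).
Σxᵢyᵢ = 5·17 + 6·21 + 1·6 + 3·11 = 250; Σxᵢ² = 71; σ²/τ² = 1.
β̂_MAP = 250 / (71 + 1) = 250/72 ≈ 3.472.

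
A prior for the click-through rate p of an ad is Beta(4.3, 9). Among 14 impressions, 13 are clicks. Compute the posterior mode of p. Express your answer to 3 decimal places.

p̂_MAP = 0.644

Prior: Beta(4.3, 9).
Data: 13 successes in 14 trials. The binomial likelihood contributes p^13(1−p)^1, so the posterior is Beta(4.3+13, 9+1) = Beta(17.3, 10).
For Beta(a, b) with a, b > 1 the mode is (a−1)/(a+b−2) = 16.3/25.3 ≈ 0.644.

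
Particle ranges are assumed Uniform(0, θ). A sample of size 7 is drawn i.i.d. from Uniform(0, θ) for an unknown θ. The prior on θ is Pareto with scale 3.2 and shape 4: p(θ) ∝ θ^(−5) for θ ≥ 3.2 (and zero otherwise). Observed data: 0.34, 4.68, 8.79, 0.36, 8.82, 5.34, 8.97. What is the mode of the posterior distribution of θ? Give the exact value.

The Uniform(0, θ) likelihood is θ^(−n) for θ ≥ max(xᵢ), zero otherwise. Here max(xᵢ) = 8.97.
Posterior ∝ θ^(−5) · θ^(−7) = θ^(−12) on θ ≥ max(3.2, 8.97) = 8.97.
This density is strictly decreasing in θ, so the posterior mode lies at the lower boundary of the support.

θ̂_MAP = 8.97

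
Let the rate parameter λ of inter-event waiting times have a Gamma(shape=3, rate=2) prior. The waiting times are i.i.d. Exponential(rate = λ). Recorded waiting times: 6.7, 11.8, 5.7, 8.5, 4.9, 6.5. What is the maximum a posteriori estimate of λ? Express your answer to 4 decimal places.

The Exponential(rate=λ) likelihood is ∝ λ^n e^(−λΣtᵢ). Here n = 6 and Σtᵢ = 6.7 + 11.8 + 5.7 + 8.5 + 4.9 + 6.5 = 44.1.
Posterior ∝ λ^2e^(−2λ) · λ^6e^(−44.1λ) = λ^8e^(−46.1λ), i.e. Gamma(9, 46.1).
Mode = (a−1)/b = 8/46.1 ≈ 0.1735.

λ̂_MAP = 0.1735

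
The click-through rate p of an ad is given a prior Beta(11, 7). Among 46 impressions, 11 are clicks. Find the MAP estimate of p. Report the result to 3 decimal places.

Prior: Beta(11, 7).
Data: 11 successes in 46 trials. The binomial likelihood contributes p^11(1−p)^35, so the posterior is Beta(11+11, 7+35) = Beta(22, 42).
For Beta(a, b) with a, b > 1 the mode is (a−1)/(a+b−2) = 21/62 ≈ 0.339.

p̂_MAP = 0.339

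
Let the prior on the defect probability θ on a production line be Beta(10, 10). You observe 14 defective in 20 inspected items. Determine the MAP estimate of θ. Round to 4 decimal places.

θ̂_MAP = 0.6053

Prior: Beta(10, 10).
Data: 14 successes in 20 trials. The binomial likelihood contributes θ^14(1−θ)^6, so the posterior is Beta(10+14, 10+6) = Beta(24, 16).
For Beta(a, b) with a, b > 1 the mode is (a−1)/(a+b−2) = 23/38 ≈ 0.6053.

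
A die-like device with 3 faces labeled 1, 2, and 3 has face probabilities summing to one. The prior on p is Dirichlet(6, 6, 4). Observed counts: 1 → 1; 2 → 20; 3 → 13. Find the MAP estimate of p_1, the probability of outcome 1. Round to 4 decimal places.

MAP estimate: 0.1277

The posterior is Dirichlet(αᵢ + nᵢ) = Dirichlet(7, 26, 17).
For a Dirichlet(a₁,…,a_K) with all aᵢ > 1, the mode has j-th component (aⱼ − 1)/(Σaᵢ − K).
Here Σaᵢ = 50 and K = 3, so p_1 = (7 − 1)/(50 − 3) = 6/47 ≈ 0.1277.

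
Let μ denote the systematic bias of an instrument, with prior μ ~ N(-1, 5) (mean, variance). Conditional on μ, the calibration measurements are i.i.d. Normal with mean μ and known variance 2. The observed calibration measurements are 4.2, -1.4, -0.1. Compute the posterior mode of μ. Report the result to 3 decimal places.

n = 3; x̄ = (4.2 + (-1.4) + (-0.1))/3 = 2.7/3 = 0.9.
For a Normal prior and Normal likelihood with known variance, the posterior is Normal; its mode equals its mean, the precision-weighted average.
Prior precision 1/σ₀² = 1/5 = 0.2; data precision n/σ² = 3/2 = 1.5.
μ̂ = (0.2·(-1) + 1.5·0.9) / (0.2 + 1.5) = 1.15/1.7 = 23/34 ≈ 0.676.

μ̂_MAP = 0.676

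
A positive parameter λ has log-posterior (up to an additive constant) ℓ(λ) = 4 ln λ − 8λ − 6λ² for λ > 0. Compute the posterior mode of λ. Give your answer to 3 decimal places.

ℓ'(λ) = 4/λ − 8 − 12λ. Setting this to zero and multiplying by λ: 12λ² + 8λ − 4 = 0.
λ = (−8 + √(8² + 4·12·4)) / (2·12) = (−8 + √256) / 24 = (−8 + 16)/24 = 1/3.
ℓ''(λ) = −4/λ² − 12 < 0, confirming a maximum.

λ̂_MAP = 0.333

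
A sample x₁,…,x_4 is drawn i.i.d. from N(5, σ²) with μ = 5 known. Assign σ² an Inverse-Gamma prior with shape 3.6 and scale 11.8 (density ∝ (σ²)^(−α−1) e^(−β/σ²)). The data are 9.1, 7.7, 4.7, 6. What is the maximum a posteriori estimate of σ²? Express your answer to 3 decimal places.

σ̂²_MAP = 3.696

Sum of squared deviations about the known mean: SS = (9.1−5)² + (7.7−5)² + (4.7−5)² + (6−5)² = 25.19.
The Normal likelihood contributes (σ²)^(−n/2) exp(−SS/(2σ²)), so the posterior is Inverse-Gamma(α + n/2, β + SS/2) = Inverse-Gamma(5.6, 24.395).
The mode of Inverse-Gamma(a, b) is b/(a+1) = 24.395/6.6 ≈ 3.696.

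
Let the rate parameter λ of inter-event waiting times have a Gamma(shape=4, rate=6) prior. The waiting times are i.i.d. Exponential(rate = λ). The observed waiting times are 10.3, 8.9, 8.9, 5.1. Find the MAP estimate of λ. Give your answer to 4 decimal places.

λ̂_MAP = 0.1786

The Exponential(rate=λ) likelihood is ∝ λ^n e^(−λΣtᵢ). Here n = 4 and Σtᵢ = 10.3 + 8.9 + 8.9 + 5.1 = 33.2.
Posterior ∝ λ^3e^(−6λ) · λ^4e^(−33.2λ) = λ^7e^(−39.2λ), i.e. Gamma(8, 39.2).
Mode = (a−1)/b = 7/39.2 ≈ 0.1786.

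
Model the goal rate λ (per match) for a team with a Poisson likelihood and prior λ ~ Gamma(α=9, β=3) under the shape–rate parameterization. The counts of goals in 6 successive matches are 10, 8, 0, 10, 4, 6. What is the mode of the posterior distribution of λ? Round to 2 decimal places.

λ̂_MAP = 5.11

Σxᵢ = 10+8+0+10+4+6 = 38, with n = 6.
Posterior ∝ λ^8e^(−3λ) · λ^38e^(−6λ) = λ^46e^(−9λ), i.e. Gamma(shape=47, rate=9).
The mode of a Gamma(a, b) with a ≥ 1 (shape–rate) is (a−1)/b = 46/9 ≈ 5.11.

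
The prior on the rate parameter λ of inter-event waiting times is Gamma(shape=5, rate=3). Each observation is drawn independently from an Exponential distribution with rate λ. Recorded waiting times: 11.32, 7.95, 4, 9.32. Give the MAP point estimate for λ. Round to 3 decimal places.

The Exponential(rate=λ) likelihood is ∝ λ^n e^(−λΣtᵢ). Here n = 4 and Σtᵢ = 11.32 + 7.95 + 4 + 9.32 = 32.59.
Posterior ∝ λ^4e^(−3λ) · λ^4e^(−32.59λ) = λ^8e^(−35.59λ), i.e. Gamma(9, 35.59).
Mode = (a−1)/b = 8/35.59 ≈ 0.225.

λ̂_MAP = 0.225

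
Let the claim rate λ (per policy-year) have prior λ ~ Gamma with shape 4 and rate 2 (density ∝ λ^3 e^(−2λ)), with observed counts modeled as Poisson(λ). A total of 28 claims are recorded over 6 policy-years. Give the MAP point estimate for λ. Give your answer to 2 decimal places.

Σxᵢ = 28, n = 6.
Posterior ∝ λ^3e^(−2λ) · λ^28e^(−6λ) = λ^31e^(−8λ), i.e. Gamma(shape=32, rate=8).
The mode of a Gamma(a, b) with a ≥ 1 (shape–rate) is (a−1)/b = 31/8 ≈ 3.88.

λ̂_MAP = 3.88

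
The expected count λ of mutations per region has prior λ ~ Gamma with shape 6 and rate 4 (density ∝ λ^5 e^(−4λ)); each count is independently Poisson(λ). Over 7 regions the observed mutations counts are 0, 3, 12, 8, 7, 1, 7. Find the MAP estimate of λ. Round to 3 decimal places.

λ̂_MAP = 3.909

Σxᵢ = 0+3+12+8+7+1+7 = 38, with n = 7.
Posterior ∝ λ^5e^(−4λ) · λ^38e^(−7λ) = λ^43e^(−11λ), i.e. Gamma(shape=44, rate=11).
The mode of a Gamma(a, b) with a ≥ 1 (shape–rate) is (a−1)/b = 43/11 ≈ 3.909.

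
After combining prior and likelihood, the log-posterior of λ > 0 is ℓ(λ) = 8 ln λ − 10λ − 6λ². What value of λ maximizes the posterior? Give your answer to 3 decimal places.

λ̂_MAP = 0.500

ℓ'(λ) = 8/λ − 10 − 12λ. Setting this to zero and multiplying by λ: 12λ² + 10λ − 8 = 0.
λ = (−10 + √(10² + 4·12·8)) / (2·12) = (−10 + √484) / 24 = (−10 + 22)/24 = 1/2.
ℓ''(λ) = −8/λ² − 12 < 0, confirming a maximum.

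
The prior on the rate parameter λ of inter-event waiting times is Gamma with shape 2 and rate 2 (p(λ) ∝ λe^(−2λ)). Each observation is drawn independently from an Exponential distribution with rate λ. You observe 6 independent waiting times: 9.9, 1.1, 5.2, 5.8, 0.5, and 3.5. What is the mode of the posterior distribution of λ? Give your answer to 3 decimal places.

λ̂_MAP = 0.250

The Exponential(rate=λ) likelihood is ∝ λ^n e^(−λΣtᵢ). Here n = 6 and Σtᵢ = 9.9 + 1.1 + 5.2 + 5.8 + 0.5 + 3.5 = 26.
Posterior ∝ λe^(−2λ) · λ^6e^(−26λ) = λ^7e^(−28λ), i.e. Gamma(8, 28).
Mode = (a−1)/b = 7/28 ≈ 0.250.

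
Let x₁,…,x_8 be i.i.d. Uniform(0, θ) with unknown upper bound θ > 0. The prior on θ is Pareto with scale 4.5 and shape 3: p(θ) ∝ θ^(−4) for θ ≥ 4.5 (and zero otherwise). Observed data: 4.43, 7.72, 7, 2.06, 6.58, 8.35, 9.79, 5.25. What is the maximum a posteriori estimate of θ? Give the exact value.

The Uniform(0, θ) likelihood is θ^(−n) for θ ≥ max(xᵢ), zero otherwise. Here max(xᵢ) = 9.79.
Posterior ∝ θ^(−4) · θ^(−8) = θ^(−12) on θ ≥ max(4.5, 9.79) = 9.79.
This density is strictly decreasing in θ, so the posterior mode lies at the lower boundary of the support.

θ̂_MAP = 9.79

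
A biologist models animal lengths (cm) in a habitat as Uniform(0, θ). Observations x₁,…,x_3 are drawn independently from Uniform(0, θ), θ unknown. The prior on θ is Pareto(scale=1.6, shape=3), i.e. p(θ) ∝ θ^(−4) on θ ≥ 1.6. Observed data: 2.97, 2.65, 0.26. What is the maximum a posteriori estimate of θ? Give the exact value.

The Uniform(0, θ) likelihood is θ^(−n) for θ ≥ max(xᵢ), zero otherwise. Here max(xᵢ) = 2.97.
Posterior ∝ θ^(−4) · θ^(−3) = θ^(−7) on θ ≥ max(1.6, 2.97) = 2.97.
This density is strictly decreasing in θ, so the posterior mode lies at the lower boundary of the support.

θ̂_MAP = 2.97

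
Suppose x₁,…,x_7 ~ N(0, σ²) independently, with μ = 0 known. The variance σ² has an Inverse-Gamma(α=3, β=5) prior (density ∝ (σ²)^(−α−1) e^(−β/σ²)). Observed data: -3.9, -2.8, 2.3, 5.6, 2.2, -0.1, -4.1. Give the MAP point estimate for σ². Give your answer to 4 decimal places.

Sum of squared deviations about the known mean: SS = (-3.9−0)² + (-2.8−0)² + (2.3−0)² + (5.6−0)² + (2.2−0)² + (-0.1−0)² + (-4.1−0)² = 81.36.
The Normal likelihood contributes (σ²)^(−n/2) exp(−SS/(2σ²)), so the posterior is Inverse-Gamma(α + n/2, β + SS/2) = Inverse-Gamma(6.5, 45.68).
The mode of Inverse-Gamma(a, b) is b/(a+1) = 45.68/7.5 ≈ 6.0907.

σ̂²_MAP = 6.0907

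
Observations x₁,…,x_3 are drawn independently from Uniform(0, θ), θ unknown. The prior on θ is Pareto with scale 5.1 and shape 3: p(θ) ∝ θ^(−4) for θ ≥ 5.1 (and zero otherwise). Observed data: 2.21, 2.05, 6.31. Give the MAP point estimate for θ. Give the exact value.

θ̂_MAP = 6.31

The Uniform(0, θ) likelihood is θ^(−n) for θ ≥ max(xᵢ), zero otherwise. Here max(xᵢ) = 6.31.
Posterior ∝ θ^(−4) · θ^(−3) = θ^(−7) on θ ≥ max(5.1, 6.31) = 6.31.
This density is strictly decreasing in θ, so the posterior mode lies at the lower boundary of the support.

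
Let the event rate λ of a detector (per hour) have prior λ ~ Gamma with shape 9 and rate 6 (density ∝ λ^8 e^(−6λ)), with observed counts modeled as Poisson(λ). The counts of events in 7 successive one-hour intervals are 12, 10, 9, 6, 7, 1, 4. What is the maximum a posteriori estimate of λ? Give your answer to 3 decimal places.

λ̂_MAP = 4.385

Σxᵢ = 12+10+9+6+7+1+4 = 49, with n = 7.
Posterior ∝ λ^8e^(−6λ) · λ^49e^(−7λ) = λ^57e^(−13λ), i.e. Gamma(shape=58, rate=13).
The mode of a Gamma(a, b) with a ≥ 1 (shape–rate) is (a−1)/b = 57/13 ≈ 4.385.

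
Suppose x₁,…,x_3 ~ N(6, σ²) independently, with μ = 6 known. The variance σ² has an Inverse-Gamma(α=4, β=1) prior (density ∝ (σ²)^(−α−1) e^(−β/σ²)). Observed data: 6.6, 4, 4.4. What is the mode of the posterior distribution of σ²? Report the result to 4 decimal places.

Sum of squared deviations about the known mean: SS = (6.6−6)² + (4−6)² + (4.4−6)² = 6.92.
The Normal likelihood contributes (σ²)^(−n/2) exp(−SS/(2σ²)), so the posterior is Inverse-Gamma(α + n/2, β + SS/2) = Inverse-Gamma(5.5, 4.46).
The mode of Inverse-Gamma(a, b) is b/(a+1) = 4.46/6.5 ≈ 0.6862.

σ̂²_MAP = 0.6862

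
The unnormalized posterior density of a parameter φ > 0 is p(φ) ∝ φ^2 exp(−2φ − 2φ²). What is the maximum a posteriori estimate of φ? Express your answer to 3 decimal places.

ℓ'(φ) = 2/φ − 2 − 4φ. Setting this to zero and multiplying by φ: 4φ² + 2φ − 2 = 0.
φ = (−2 + √(2² + 4·4·2)) / (2·4) = (−2 + √36) / 8 = (−2 + 6)/8 = 1/2.
ℓ''(φ) = −2/φ² − 4 < 0, confirming a maximum.

φ̂_MAP = 0.500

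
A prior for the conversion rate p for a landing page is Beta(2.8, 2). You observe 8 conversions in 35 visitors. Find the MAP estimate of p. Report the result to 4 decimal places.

Prior: Beta(2.8, 2).
Data: 8 successes in 35 trials. The binomial likelihood contributes p^8(1−p)^27, so the posterior is Beta(2.8+8, 2+27) = Beta(10.8, 29).
For Beta(a, b) with a, b > 1 the mode is (a−1)/(a+b−2) = 9.8/37.8 ≈ 0.2593.

p̂_MAP = 0.2593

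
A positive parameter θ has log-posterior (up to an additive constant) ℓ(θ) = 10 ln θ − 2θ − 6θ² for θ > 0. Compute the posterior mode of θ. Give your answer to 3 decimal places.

ℓ'(θ) = 10/θ − 2 − 12θ. Setting this to zero and multiplying by θ: 12θ² + 2θ − 10 = 0.
θ = (−2 + √(2² + 4·12·10)) / (2·12) = (−2 + √484) / 24 = (−2 + 22)/24 = 5/6.
ℓ''(θ) = −10/θ² − 12 < 0, confirming a maximum.

θ̂_MAP = 0.833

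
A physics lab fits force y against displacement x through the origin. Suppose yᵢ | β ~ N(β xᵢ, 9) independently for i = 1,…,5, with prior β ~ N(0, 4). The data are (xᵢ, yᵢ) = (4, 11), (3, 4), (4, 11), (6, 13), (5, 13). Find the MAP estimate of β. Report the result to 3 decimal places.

log p(β | y) = −Σ(yᵢ − βxᵢ)²/(2·9) − β²/(2·4) + const.
Setting the derivative to zero: Σxᵢ(yᵢ − βxᵢ)/9 − β/4 = 0, so β = Σxᵢyᵢ / (Σxᵢ² + σ²/τ²).
Σxᵢyᵢ = 4·11 + 3·4 + 4·11 + 6·13 + 5·13 = 243; Σxᵢ² = 102; σ²/τ² = 2.25.
β̂_MAP = 243 / (102 + 2.25) = 243/104.25 ≈ 2.331.

β̂_MAP = 2.331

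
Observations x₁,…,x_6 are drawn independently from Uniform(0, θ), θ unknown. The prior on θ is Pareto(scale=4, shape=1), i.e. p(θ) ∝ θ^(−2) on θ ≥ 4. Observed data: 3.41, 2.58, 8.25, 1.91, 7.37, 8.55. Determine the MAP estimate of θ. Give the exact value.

θ̂_MAP = 8.55

The Uniform(0, θ) likelihood is θ^(−n) for θ ≥ max(xᵢ), zero otherwise. Here max(xᵢ) = 8.55.
Posterior ∝ θ^(−2) · θ^(−6) = θ^(−8) on θ ≥ max(4, 8.55) = 8.55.
This density is strictly decreasing in θ, so the posterior mode lies at the lower boundary of the support.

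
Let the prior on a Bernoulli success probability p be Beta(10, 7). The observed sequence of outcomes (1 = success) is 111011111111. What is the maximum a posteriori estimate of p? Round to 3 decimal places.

Prior: Beta(10, 7).
Data: 11 successes in 12 trials (from the sequence). The binomial likelihood contributes p^11(1−p)^1, so the posterior is Beta(10+11, 7+1) = Beta(21, 8).
For Beta(a, b) with a, b > 1 the mode is (a−1)/(a+b−2) = 20/27 ≈ 0.741.

p̂_MAP = 0.741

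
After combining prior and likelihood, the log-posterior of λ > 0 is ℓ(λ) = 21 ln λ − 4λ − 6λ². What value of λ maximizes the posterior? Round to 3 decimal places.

λ̂_MAP = 1.167

ℓ'(λ) = 21/λ − 4 − 12λ. Setting this to zero and multiplying by λ: 12λ² + 4λ − 21 = 0.
λ = (−4 + √(4² + 4·12·21)) / (2·12) = (−4 + √1024) / 24 = (−4 + 32)/24 = 7/6.
ℓ''(λ) = −21/λ² − 12 < 0, confirming a maximum.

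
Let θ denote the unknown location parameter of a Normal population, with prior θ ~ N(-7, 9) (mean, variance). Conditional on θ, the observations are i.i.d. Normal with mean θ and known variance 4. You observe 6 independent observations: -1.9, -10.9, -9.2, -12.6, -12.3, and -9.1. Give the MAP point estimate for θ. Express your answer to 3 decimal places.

θ̂_MAP = -9.172

n = 6; x̄ = ((-1.9) + (-10.9) + (-9.2) + (-12.6) + (-12.3) + (-9.1))/6 = -56/6 = -28/3 ≈ -9.3333.
For a Normal prior and Normal likelihood with known variance, the posterior is Normal; its mode equals its mean, the precision-weighted average.
Prior precision 1/σ₀² = 1/9; data precision n/σ² = 6/4 = 1.5.
θ̂ = ((1/9)·(-7) + 1.5·(-28/3)) / (1/9 + 1.5) = (-133/9)/(29/18) = -266/29 ≈ -9.172.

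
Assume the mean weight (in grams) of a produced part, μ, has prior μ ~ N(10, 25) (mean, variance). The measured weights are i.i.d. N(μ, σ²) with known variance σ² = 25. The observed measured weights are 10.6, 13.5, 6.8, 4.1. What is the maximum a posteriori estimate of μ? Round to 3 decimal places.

n = 4; x̄ = (10.6 + 13.5 + 6.8 + 4.1)/4 = 35/4 = 8.75.
For a Normal prior and Normal likelihood with known variance, the posterior is Normal; its mode equals its mean, the precision-weighted average.
Prior precision 1/σ₀² = 1/25 = 0.04; data precision n/σ² = 4/25 = 0.16.
μ̂ = (0.04·10 + 0.16·8.75) / (0.04 + 0.16) = 1.8/0.2 = 9.000.

μ̂_MAP = 9.000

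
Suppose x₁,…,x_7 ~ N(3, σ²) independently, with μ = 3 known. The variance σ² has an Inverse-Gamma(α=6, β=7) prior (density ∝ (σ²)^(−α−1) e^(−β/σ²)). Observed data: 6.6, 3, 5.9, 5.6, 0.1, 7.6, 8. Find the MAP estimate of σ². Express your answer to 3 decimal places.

Sum of squared deviations about the known mean: SS = (6.6−3)² + (3−3)² + (5.9−3)² + (5.6−3)² + (0.1−3)² + (7.6−3)² + (8−3)² = 82.7.
The Normal likelihood contributes (σ²)^(−n/2) exp(−SS/(2σ²)), so the posterior is Inverse-Gamma(α + n/2, β + SS/2) = Inverse-Gamma(9.5, 48.35).
The mode of Inverse-Gamma(a, b) is b/(a+1) = 48.35/10.5 ≈ 4.605.

σ̂²_MAP = 4.605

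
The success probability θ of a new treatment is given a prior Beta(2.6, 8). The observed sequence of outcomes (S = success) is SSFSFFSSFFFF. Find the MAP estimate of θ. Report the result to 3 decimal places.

Prior: Beta(2.6, 8).
Data: 5 successes in 12 trials (from the sequence). The binomial likelihood contributes θ^5(1−θ)^7, so the posterior is Beta(2.6+5, 8+7) = Beta(7.6, 15).
For Beta(a, b) with a, b > 1 the mode is (a−1)/(a+b−2) = 6.6/20.6 ≈ 0.320.

θ̂_MAP = 0.320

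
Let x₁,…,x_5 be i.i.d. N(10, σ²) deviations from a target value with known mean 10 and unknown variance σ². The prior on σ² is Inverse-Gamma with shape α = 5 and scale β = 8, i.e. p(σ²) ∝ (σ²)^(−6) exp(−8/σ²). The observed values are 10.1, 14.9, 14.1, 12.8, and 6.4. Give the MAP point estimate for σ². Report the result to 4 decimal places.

σ̂²_MAP = 4.5665

Sum of squared deviations about the known mean: SS = (10.1−10)² + (14.9−10)² + (14.1−10)² + (12.8−10)² + (6.4−10)² = 61.63.
The Normal likelihood contributes (σ²)^(−n/2) exp(−SS/(2σ²)), so the posterior is Inverse-Gamma(α + n/2, β + SS/2) = Inverse-Gamma(7.5, 38.815).
The mode of Inverse-Gamma(a, b) is b/(a+1) = 38.815/8.5 ≈ 4.5665.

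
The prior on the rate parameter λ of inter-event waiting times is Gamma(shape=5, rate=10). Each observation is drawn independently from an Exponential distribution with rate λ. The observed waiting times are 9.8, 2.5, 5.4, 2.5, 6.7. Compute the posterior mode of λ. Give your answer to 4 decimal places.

λ̂_MAP = 0.2439

The Exponential(rate=λ) likelihood is ∝ λ^n e^(−λΣtᵢ). Here n = 5 and Σtᵢ = 9.8 + 2.5 + 5.4 + 2.5 + 6.7 = 26.9.
Posterior ∝ λ^4e^(−10λ) · λ^5e^(−26.9λ) = λ^9e^(−36.9λ), i.e. Gamma(10, 36.9).
Mode = (a−1)/b = 9/36.9 ≈ 0.2439.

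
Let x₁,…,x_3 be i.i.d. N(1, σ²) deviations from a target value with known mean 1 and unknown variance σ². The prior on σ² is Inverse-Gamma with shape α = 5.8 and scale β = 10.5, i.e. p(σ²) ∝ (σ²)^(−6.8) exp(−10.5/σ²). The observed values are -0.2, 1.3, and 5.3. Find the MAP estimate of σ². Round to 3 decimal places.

Sum of squared deviations about the known mean: SS = (-0.2−1)² + (1.3−1)² + (5.3−1)² = 20.02.
The Normal likelihood contributes (σ²)^(−n/2) exp(−SS/(2σ²)), so the posterior is Inverse-Gamma(α + n/2, β + SS/2) = Inverse-Gamma(7.3, 20.51).
The mode of Inverse-Gamma(a, b) is b/(a+1) = 20.51/8.3 ≈ 2.471.

σ̂²_MAP = 2.471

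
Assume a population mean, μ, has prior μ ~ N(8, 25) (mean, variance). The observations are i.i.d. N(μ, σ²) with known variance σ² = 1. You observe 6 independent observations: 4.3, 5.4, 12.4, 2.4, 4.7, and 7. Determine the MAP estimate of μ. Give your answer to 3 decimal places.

μ̂_MAP = 6.046

n = 6; x̄ = (4.3 + 5.4 + 12.4 + 2.4 + 4.7 + 7)/6 = 36.2/6 = 181/30 ≈ 6.0333.
For a Normal prior and Normal likelihood with known variance, the posterior is Normal; its mode equals its mean, the precision-weighted average.
Prior precision 1/σ₀² = 1/25 = 0.04; data precision n/σ² = 6/1 = 6.
μ̂ = (0.04·8 + 6·(181/30)) / (0.04 + 6) = 36.52/6.04 = 913/151 ≈ 6.046.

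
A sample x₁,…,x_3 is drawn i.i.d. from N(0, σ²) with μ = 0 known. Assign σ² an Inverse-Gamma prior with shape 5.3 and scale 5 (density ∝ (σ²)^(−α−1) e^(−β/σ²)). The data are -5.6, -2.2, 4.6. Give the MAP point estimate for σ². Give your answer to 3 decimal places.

σ̂²_MAP = 4.318

Sum of squared deviations about the known mean: SS = (-5.6−0)² + (-2.2−0)² + (4.6−0)² = 57.36.
The Normal likelihood contributes (σ²)^(−n/2) exp(−SS/(2σ²)), so the posterior is Inverse-Gamma(α + n/2, β + SS/2) = Inverse-Gamma(6.8, 33.68).
The mode of Inverse-Gamma(a, b) is b/(a+1) = 33.68/7.8 ≈ 4.318.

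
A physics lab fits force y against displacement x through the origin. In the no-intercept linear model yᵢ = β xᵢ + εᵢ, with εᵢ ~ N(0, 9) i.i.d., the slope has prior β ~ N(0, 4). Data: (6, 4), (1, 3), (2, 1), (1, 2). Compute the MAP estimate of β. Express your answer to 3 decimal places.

log p(β | y) = −Σ(yᵢ − βxᵢ)²/(2·9) − β²/(2·4) + const.
Setting the derivative to zero: Σxᵢ(yᵢ − βxᵢ)/9 − β/4 = 0, so β = Σxᵢyᵢ / (Σxᵢ² + σ²/τ²).
Σxᵢyᵢ = 6·4 + 1·3 + 2·1 + 1·2 = 31; Σxᵢ² = 42; σ²/τ² = 2.25.
β̂_MAP = 31 / (42 + 2.25) = 31/44.25 ≈ 0.701.

β̂_MAP = 0.701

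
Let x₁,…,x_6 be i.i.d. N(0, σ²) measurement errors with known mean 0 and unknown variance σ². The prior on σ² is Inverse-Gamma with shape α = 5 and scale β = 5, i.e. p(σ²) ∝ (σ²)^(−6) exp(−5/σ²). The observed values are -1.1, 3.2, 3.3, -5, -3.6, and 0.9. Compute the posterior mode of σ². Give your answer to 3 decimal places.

Sum of squared deviations about the known mean: SS = (-1.1−0)² + (3.2−0)² + (3.3−0)² + (-5−0)² + (-3.6−0)² + (0.9−0)² = 61.11.
The Normal likelihood contributes (σ²)^(−n/2) exp(−SS/(2σ²)), so the posterior is Inverse-Gamma(α + n/2, β + SS/2) = Inverse-Gamma(8, 35.555).
The mode of Inverse-Gamma(a, b) is b/(a+1) = 35.555/9 ≈ 3.951.

σ̂²_MAP = 3.951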